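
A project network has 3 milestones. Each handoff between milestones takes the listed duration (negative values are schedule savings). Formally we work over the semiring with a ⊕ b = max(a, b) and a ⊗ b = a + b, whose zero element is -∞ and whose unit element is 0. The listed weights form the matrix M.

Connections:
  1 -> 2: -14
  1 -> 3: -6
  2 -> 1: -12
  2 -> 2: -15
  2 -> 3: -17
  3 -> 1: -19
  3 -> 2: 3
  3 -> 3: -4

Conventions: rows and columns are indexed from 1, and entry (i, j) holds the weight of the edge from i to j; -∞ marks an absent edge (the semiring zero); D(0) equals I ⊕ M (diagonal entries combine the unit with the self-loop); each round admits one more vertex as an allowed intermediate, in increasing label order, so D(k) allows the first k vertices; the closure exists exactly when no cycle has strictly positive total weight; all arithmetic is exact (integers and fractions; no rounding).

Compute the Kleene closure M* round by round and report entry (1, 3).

D(0):
  [0, -14, -6]
  [-12, 0, -17]
  [-19, 3, 0]
D(1):
  [0, -14, -6]
  [-12, 0, -17]
  [-19, 3, 0]
D(2):
  [0, -14, -6]
  [-12, 0, -17]
  [-9, 3, 0]
D(3):
  [0, -3, -6]
  [-12, 0, -17]
  [-9, 3, 0]
Answer: M*[1][3] = -6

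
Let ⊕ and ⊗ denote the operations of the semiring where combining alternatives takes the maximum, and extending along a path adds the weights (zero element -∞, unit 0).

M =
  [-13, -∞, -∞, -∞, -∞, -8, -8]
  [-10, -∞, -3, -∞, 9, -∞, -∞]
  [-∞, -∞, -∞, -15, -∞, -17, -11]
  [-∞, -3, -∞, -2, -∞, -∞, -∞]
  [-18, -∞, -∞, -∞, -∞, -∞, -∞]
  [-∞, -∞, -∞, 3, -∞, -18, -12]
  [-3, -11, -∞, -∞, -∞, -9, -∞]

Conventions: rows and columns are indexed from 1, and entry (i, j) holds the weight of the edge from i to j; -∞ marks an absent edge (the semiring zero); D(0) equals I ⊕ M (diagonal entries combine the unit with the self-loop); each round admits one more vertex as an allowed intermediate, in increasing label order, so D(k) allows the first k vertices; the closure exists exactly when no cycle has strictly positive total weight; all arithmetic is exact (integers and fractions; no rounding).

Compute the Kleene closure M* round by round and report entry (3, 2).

D(0):
  [0, -∞, -∞, -∞, -∞, -8, -8]
  [-10, 0, -3, -∞, 9, -∞, -∞]
  [-∞, -∞, 0, -15, -∞, -17, -11]
  [-∞, -3, -∞, 0, -∞, -∞, -∞]
  [-18, -∞, -∞, -∞, 0, -∞, -∞]
  [-∞, -∞, -∞, 3, -∞, 0, -12]
  [-3, -11, -∞, -∞, -∞, -9, 0]
D(1):
  [0, -∞, -∞, -∞, -∞, -8, -8]
  [-10, 0, -3, -∞, 9, -18, -18]
  [-∞, -∞, 0, -15, -∞, -17, -11]
  [-∞, -3, -∞, 0, -∞, -∞, -∞]
  [-18, -∞, -∞, -∞, 0, -26, -26]
  [-∞, -∞, -∞, 3, -∞, 0, -12]
  [-3, -11, -∞, -∞, -∞, -9, 0]
D(2):
  [0, -∞, -∞, -∞, -∞, -8, -8]
  [-10, 0, -3, -∞, 9, -18, -18]
  [-∞, -∞, 0, -15, -∞, -17, -11]
  [-13, -3, -6, 0, 6, -21, -21]
  [-18, -∞, -∞, -∞, 0, -26, -26]
  [-∞, -∞, -∞, 3, -∞, 0, -12]
  [-3, -11, -14, -∞, -2, -9, 0]
D(3):
  [0, -∞, -∞, -∞, -∞, -8, -8]
  [-10, 0, -3, -18, 9, -18, -14]
  [-∞, -∞, 0, -15, -∞, -17, -11]
  [-13, -3, -6, 0, 6, -21, -17]
  [-18, -∞, -∞, -∞, 0, -26, -26]
  [-∞, -∞, -∞, 3, -∞, 0, -12]
  [-3, -11, -14, -29, -2, -9, 0]
D(4):
  [0, -∞, -∞, -∞, -∞, -8, -8]
  [-10, 0, -3, -18, 9, -18, -14]
  [-28, -18, 0, -15, -9, -17, -11]
  [-13, -3, -6, 0, 6, -21, -17]
  [-18, -∞, -∞, -∞, 0, -26, -26]
  [-10, 0, -3, 3, 9, 0, -12]
  [-3, -11, -14, -29, -2, -9, 0]
D(5):
  [0, -∞, -∞, -∞, -∞, -8, -8]
  [-9, 0, -3, -18, 9, -17, -14]
  [-27, -18, 0, -15, -9, -17, -11]
  [-12, -3, -6, 0, 6, -20, -17]
  [-18, -∞, -∞, -∞, 0, -26, -26]
  [-9, 0, -3, 3, 9, 0, -12]
  [-3, -11, -14, -29, -2, -9, 0]
D(6):
  [0, -8, -11, -5, 1, -8, -8]
  [-9, 0, -3, -14, 9, -17, -14]
  [-26, -17, 0, -14, -8, -17, -11]
  [-12, -3, -6, 0, 6, -20, -17]
  [-18, -26, -29, -23, 0, -26, -26]
  [-9, 0, -3, 3, 9, 0, -12]
  [-3, -9, -12, -6, 0, -9, 0]
D(7):
  [0, -8, -11, -5, 1, -8, -8]
  [-9, 0, -3, -14, 9, -17, -14]
  [-14, -17, 0, -14, -8, -17, -11]
  [-12, -3, -6, 0, 6, -20, -17]
  [-18, -26, -29, -23, 0, -26, -26]
  [-9, 0, -3, 3, 9, 0, -12]
  [-3, -9, -12, -6, 0, -9, 0]
Answer: M*[3][2] = -17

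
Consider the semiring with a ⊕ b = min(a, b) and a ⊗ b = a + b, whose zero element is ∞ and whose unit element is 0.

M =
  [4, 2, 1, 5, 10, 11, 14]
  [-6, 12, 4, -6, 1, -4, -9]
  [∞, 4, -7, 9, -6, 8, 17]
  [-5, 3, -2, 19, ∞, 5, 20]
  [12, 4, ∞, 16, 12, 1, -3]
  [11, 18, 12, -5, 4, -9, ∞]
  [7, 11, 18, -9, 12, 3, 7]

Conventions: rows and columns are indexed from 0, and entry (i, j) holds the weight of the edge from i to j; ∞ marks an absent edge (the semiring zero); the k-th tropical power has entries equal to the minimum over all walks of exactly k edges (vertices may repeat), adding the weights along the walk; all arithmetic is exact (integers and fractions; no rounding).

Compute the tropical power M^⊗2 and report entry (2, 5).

M^⊗2:
  [-4, 5, -6, -4, -5, -2, -7]
  [-11, -4, -8, -18, -2, -13, -2]
  [-2, -3, -14, -2, -13, -5, -9]
  [-3, -3, -9, -3, -8, -4, -6]
  [-2, 8, 8, -12, 5, -8, -5]
  [-10, -2, -7, -14, -5, -18, 1]
  [-14, -6, -11, -2, 7, -6, 2]
Key observation: the optimum is the walk 2->4->5, with weight (-6) + 1 = -5.
Optimal value attained by: walk 2->4->5.
Answer: (M^⊗2)[2][5] = -5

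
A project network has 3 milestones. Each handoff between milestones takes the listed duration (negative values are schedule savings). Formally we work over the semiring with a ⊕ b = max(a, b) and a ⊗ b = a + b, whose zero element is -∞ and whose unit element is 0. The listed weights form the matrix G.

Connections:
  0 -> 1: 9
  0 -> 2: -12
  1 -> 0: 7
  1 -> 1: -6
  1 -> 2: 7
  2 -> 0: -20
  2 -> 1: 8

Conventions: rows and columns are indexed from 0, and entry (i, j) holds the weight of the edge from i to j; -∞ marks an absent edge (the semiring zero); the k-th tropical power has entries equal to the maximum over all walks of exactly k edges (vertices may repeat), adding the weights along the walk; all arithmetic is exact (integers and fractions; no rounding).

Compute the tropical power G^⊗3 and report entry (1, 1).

G^⊗2:
  [16, 3, 16]
  [1, 16, 1]
  [15, 2, 15]
G^⊗3:
  [10, 25, 10]
  [23, 10, 23]
  [9, 24, 9]
Key observation: the optimum is the walk 1->0->1->1, with weight 7 + 9 + (-6) = 10.
Optimal value attained by: walk 1->0->1->1.
Answer: (G^⊗3)[1][1] = 10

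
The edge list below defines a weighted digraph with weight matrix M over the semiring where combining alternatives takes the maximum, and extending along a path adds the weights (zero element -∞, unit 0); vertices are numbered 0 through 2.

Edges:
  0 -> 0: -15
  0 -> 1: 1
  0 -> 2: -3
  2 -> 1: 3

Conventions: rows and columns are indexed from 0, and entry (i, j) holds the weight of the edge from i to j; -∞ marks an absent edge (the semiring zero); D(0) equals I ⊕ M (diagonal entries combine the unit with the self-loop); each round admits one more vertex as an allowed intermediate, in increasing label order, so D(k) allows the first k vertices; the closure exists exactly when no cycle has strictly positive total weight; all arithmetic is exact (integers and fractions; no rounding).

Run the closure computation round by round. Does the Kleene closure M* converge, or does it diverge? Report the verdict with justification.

D(0):
  [0, 1, -3]
  [-∞, 0, -∞]
  [-∞, 3, 0]
D(1):
  [0, 1, -3]
  [-∞, 0, -∞]
  [-∞, 3, 0]
D(2):
  [0, 1, -3]
  [-∞, 0, -∞]
  [-∞, 3, 0]
D(3):
  [0, 1, -3]
  [-∞, 0, -∞]
  [-∞, 3, 0]
Key observation: every diagonal entry stays at the unit through all rounds, so no improving cycle exists.
Answer: CONVERGES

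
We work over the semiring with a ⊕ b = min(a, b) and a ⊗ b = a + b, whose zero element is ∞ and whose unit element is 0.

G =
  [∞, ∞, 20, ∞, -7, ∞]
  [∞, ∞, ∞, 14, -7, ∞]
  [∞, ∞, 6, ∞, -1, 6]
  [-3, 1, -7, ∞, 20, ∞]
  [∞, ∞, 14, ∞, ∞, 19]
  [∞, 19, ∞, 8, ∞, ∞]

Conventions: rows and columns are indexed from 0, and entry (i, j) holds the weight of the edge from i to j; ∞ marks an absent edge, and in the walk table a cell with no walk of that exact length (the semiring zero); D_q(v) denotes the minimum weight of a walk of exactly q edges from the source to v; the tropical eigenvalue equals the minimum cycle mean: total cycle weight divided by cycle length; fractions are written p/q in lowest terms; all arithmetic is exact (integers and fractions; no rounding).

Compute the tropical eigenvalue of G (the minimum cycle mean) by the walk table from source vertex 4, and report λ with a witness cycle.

q=0: [∞, ∞, ∞, ∞, 0, ∞]
q=1: [∞, ∞, 14, ∞, ∞, 19]
q=2: [∞, 38, 20, 27, 13, 20]
q=3: [24, 28, 20, 28, 19, 26]
q=4: [25, 29, 21, 34, 17, 26]
q=5: [31, 35, 27, 34, 18, 27]
q=6: [31, 35, 27, 35, 24, 33]
Optimal cycle mean attained by: cycle 2->5->3->2, total 6 + 8 + (-7), length 3.
Answer: λ = 7/3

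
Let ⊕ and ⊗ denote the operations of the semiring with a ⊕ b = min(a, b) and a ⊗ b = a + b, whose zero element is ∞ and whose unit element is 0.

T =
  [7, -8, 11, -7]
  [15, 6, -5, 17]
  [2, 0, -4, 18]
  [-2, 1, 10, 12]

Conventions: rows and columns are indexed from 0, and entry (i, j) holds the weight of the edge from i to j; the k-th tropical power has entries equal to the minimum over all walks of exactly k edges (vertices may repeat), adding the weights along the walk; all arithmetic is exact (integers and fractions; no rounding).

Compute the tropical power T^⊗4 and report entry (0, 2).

T^⊗2:
  [-9, -6, -13, 0]
  [-3, -5, -9, 8]
  [-2, -6, -8, -5]
  [5, -10, -4, -9]
T^⊗3:
  [-11, -17, -17, -16]
  [-7, -11, -13, -10]
  [-7, -10, -12, -9]
  [-11, -8, -15, -2]
T^⊗4:
  [-18, -19, -22, -18]
  [-12, -15, -17, -14]
  [-11, -15, -16, -14]
  [-13, -19, -19, -18]
Key observation: the optimum is the walk 0->3->0->1->2, with weight (-7) + (-2) + (-8) + (-5) = -22.
Optimal value attained by: walk 0->3->0->1->2.
Answer: (T^⊗4)[0][2] = -22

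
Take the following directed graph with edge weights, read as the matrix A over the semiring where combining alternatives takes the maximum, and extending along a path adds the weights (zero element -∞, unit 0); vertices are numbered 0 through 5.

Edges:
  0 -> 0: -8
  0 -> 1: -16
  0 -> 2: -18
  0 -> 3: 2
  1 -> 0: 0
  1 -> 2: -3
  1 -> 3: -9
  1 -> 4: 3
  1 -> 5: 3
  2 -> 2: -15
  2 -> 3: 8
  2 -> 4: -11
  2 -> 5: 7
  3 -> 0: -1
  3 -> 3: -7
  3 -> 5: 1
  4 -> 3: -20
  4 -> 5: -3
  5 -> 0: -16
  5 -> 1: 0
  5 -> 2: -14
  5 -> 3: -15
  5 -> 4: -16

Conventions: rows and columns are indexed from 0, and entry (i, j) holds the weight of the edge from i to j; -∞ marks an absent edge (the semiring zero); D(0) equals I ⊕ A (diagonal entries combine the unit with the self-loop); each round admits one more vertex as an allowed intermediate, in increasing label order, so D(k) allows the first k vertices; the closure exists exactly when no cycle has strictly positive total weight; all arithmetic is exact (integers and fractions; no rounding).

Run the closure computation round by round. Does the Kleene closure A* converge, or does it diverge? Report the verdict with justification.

D(0):
  [0, -16, -18, 2, -∞, -∞]
  [0, 0, -3, -9, 3, 3]
  [-∞, -∞, 0, 8, -11, 7]
  [-1, -∞, -∞, 0, -∞, 1]
  [-∞, -∞, -∞, -20, 0, -3]
  [-16, 0, -14, -15, -16, 0]
Detection: at round 1, diagonal entry (3, 3) turns strictly positive.
Key observation: the cycle 3->0->3 has total weight (-1) + 2, which is strictly positive.
Answer: DIVERGES — positive cycle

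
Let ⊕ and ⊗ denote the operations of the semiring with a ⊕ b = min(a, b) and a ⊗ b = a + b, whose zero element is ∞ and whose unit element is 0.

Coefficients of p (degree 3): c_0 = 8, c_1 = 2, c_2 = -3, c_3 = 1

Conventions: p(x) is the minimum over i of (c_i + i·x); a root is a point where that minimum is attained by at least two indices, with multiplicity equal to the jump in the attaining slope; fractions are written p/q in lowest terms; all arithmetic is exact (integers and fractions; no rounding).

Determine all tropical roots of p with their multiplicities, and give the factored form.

hull edge (i=0, c=8) to (i=1, c=2): slope -6, span 1
hull edge (i=1, c=2) to (i=2, c=-3): slope -5, span 1
hull edge (i=2, c=-3) to (i=3, c=1): slope 4, span 1
Factored form: p(x) = 1 ⊗ (x ⊕ (-4)) ⊗ (x ⊕ 5) ⊗ (x ⊕ 6)
Answer: roots = -4 (mult 1), 5 (mult 1), 6 (mult 1)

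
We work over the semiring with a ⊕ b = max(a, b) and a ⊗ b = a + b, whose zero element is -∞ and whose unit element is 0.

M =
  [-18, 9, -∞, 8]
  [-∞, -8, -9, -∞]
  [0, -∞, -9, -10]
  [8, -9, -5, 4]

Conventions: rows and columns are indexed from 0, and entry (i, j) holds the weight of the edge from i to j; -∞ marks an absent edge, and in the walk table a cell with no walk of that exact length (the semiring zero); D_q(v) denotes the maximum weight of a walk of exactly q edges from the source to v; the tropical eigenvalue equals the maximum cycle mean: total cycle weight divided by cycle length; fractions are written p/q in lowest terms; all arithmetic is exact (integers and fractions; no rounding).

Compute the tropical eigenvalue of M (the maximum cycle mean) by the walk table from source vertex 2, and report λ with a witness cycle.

q=0: [-∞, -∞, 0, -∞]
q=1: [0, -∞, -9, -10]
q=2: [-2, 9, -15, 8]
q=3: [16, 7, 3, 12]
q=4: [20, 25, 7, 24]
Optimal cycle mean attained by: cycle 0->3->0, total 8 + 8, length 2.
Answer: λ = 8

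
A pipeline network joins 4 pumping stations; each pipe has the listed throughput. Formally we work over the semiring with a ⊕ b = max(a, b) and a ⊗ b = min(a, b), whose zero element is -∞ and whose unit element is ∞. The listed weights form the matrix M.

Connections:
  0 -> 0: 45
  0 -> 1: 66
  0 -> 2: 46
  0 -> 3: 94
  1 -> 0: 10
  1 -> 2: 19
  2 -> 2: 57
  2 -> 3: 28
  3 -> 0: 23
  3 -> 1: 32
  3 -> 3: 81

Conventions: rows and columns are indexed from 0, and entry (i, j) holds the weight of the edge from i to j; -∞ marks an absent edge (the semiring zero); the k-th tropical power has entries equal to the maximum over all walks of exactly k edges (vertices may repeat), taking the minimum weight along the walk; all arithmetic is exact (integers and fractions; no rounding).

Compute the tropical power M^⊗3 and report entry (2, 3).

M^⊗2:
  [45, 45, 46, 81]
  [10, 10, 19, 19]
  [23, 28, 57, 28]
  [23, 32, 23, 81]
M^⊗3:
  [45, 45, 46, 81]
  [19, 19, 19, 19]
  [23, 28, 57, 28]
  [23, 32, 23, 81]
Key observation: the optimum is the walk 2->2->2->3, with weight 57 min 57 min 28 = 28.
Optimal value attained by: walk 2->2->2->3.
Answer: (M^⊗3)[2][3] = 28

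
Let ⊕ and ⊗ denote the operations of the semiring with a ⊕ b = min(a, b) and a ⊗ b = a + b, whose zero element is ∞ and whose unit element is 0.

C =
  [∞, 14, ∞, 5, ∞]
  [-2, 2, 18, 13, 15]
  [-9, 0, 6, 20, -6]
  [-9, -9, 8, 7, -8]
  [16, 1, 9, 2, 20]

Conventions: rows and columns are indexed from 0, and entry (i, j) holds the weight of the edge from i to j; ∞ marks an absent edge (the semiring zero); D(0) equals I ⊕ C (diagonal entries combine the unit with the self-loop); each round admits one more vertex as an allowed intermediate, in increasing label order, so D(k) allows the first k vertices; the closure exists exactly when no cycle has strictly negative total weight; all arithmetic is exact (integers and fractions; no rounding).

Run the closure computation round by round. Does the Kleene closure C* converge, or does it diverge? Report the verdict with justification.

D(0):
  [0, 14, ∞, 5, ∞]
  [-2, 0, 18, 13, 15]
  [-9, 0, 0, 20, -6]
  [-9, -9, 8, 0, -8]
  [16, 1, 9, 2, 0]
Detection: at round 1, diagonal entry (3, 3) turns strictly negative.
Key observation: the cycle 3->0->3 has total weight (-9) + 5, which is strictly negative.
Answer: DIVERGES — negative cycle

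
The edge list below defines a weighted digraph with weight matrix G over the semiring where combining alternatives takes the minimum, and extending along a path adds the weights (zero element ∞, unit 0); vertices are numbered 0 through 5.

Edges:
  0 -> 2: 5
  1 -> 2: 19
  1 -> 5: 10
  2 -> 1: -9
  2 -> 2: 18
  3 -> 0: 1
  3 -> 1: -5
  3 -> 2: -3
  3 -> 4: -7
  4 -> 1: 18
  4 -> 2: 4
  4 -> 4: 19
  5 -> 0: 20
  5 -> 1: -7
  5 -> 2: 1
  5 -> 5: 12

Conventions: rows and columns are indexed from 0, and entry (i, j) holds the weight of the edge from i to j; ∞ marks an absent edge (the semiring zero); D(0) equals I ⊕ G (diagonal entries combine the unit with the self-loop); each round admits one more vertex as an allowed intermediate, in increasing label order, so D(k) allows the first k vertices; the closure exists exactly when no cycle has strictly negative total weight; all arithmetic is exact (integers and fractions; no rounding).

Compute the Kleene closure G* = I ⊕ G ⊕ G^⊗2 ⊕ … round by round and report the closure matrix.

D(0):
  [0, ∞, 5, ∞, ∞, ∞]
  [∞, 0, 19, ∞, ∞, 10]
  [∞, -9, 0, ∞, ∞, ∞]
  [1, -5, -3, 0, -7, ∞]
  [∞, 18, 4, ∞, 0, ∞]
  [20, -7, 1, ∞, ∞, 0]
D(1):
  [0, ∞, 5, ∞, ∞, ∞]
  [∞, 0, 19, ∞, ∞, 10]
  [∞, -9, 0, ∞, ∞, ∞]
  [1, -5, -3, 0, -7, ∞]
  [∞, 18, 4, ∞, 0, ∞]
  [20, -7, 1, ∞, ∞, 0]
D(2):
  [0, ∞, 5, ∞, ∞, ∞]
  [∞, 0, 19, ∞, ∞, 10]
  [∞, -9, 0, ∞, ∞, 1]
  [1, -5, -3, 0, -7, 5]
  [∞, 18, 4, ∞, 0, 28]
  [20, -7, 1, ∞, ∞, 0]
D(3):
  [0, -4, 5, ∞, ∞, 6]
  [∞, 0, 19, ∞, ∞, 10]
  [∞, -9, 0, ∞, ∞, 1]
  [1, -12, -3, 0, -7, -2]
  [∞, -5, 4, ∞, 0, 5]
  [20, -8, 1, ∞, ∞, 0]
D(4):
  [0, -4, 5, ∞, ∞, 6]
  [∞, 0, 19, ∞, ∞, 10]
  [∞, -9, 0, ∞, ∞, 1]
  [1, -12, -3, 0, -7, -2]
  [∞, -5, 4, ∞, 0, 5]
  [20, -8, 1, ∞, ∞, 0]
D(5):
  [0, -4, 5, ∞, ∞, 6]
  [∞, 0, 19, ∞, ∞, 10]
  [∞, -9, 0, ∞, ∞, 1]
  [1, -12, -3, 0, -7, -2]
  [∞, -5, 4, ∞, 0, 5]
  [20, -8, 1, ∞, ∞, 0]
D(6):
  [0, -4, 5, ∞, ∞, 6]
  [30, 0, 11, ∞, ∞, 10]
  [21, -9, 0, ∞, ∞, 1]
  [1, -12, -3, 0, -7, -2]
  [25, -5, 4, ∞, 0, 5]
  [20, -8, 1, ∞, ∞, 0]
Answer: G* = [[0, -4, 5, ∞, ∞, 6], [30, 0, 11, ∞, ∞, 10], [21, -9, 0, ∞, ∞, 1], [1, -12, -3, 0, -7, -2], [25, -5, 4, ∞, 0, 5], [20, -8, 1, ∞, ∞, 0]]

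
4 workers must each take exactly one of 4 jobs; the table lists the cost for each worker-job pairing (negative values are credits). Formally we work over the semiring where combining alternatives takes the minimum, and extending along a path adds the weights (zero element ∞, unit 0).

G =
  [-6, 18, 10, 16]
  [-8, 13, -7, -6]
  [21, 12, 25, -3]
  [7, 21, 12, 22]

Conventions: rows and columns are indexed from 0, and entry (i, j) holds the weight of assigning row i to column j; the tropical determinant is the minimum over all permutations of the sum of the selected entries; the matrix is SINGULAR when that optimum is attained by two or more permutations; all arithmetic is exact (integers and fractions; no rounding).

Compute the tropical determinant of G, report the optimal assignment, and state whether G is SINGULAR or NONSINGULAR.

σ = (0, 1, 2, 3): (-6) + 13 + 25 + 22 = 54
σ = (0, 1, 3, 2): (-6) + 13 + (-3) + 12 = 16
σ = (0, 2, 1, 3): (-6) + (-7) + 12 + 22 = 21
σ = (0, 2, 3, 1): (-6) + (-7) + (-3) + 21 = 5
σ = (0, 3, 1, 2): (-6) + (-6) + 12 + 12 = 12
σ = (0, 3, 2, 1): (-6) + (-6) + 25 + 21 = 34
σ = (1, 0, 2, 3): 18 + (-8) + 25 + 22 = 57
σ = (1, 0, 3, 2): 18 + (-8) + (-3) + 12 = 19
σ = (1, 2, 0, 3): 18 + (-7) + 21 + 22 = 54
σ = (1, 2, 3, 0): 18 + (-7) + (-3) + 7 = 15
σ = (1, 3, 0, 2): 18 + (-6) + 21 + 12 = 45
σ = (1, 3, 2, 0): 18 + (-6) + 25 + 7 = 44
σ = (2, 0, 1, 3): 10 + (-8) + 12 + 22 = 36
σ = (2, 0, 3, 1): 10 + (-8) + (-3) + 21 = 20
σ = (2, 1, 0, 3): 10 + 13 + 21 + 22 = 66
σ = (2, 1, 3, 0): 10 + 13 + (-3) + 7 = 27
σ = (2, 3, 0, 1): 10 + (-6) + 21 + 21 = 46
σ = (2, 3, 1, 0): 10 + (-6) + 12 + 7 = 23
σ = (3, 0, 1, 2): 16 + (-8) + 12 + 12 = 32
σ = (3, 0, 2, 1): 16 + (-8) + 25 + 21 = 54
σ = (3, 1, 0, 2): 16 + 13 + 21 + 12 = 62
σ = (3, 1, 2, 0): 16 + 13 + 25 + 7 = 61
σ = (3, 2, 0, 1): 16 + (-7) + 21 + 21 = 51
σ = (3, 2, 1, 0): 16 + (-7) + 12 + 7 = 28
Optimal value attained by: σ = (0, 2, 3, 1).
Answer: det⊕(G) = 5; verdict: NONSINGULAR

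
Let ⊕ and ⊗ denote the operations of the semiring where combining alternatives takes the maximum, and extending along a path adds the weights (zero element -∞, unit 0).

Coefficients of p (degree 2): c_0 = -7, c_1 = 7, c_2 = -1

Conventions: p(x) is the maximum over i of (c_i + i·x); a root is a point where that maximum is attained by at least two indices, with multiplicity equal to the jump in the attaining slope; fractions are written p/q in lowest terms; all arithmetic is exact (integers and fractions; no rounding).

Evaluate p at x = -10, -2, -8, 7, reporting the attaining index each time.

p(-10) = max(-7+0·(-10)=-7, 7+1·(-10)=-3, -1+2·(-10)=-21) = -3 (attained by i=1)
p(-2) = max(-7+0·(-2)=-7, 7+1·(-2)=5, -1+2·(-2)=-5) = 5 (attained by i=1)
p(-8) = max(-7+0·(-8)=-7, 7+1·(-8)=-1, -1+2·(-8)=-17) = -1 (attained by i=1)
p(7) = max(-7+0·7=-7, 7+1·7=14, -1+2·7=13) = 14 (attained by i=1)
Answer: p(-10) = -3; p(-2) = 5; p(-8) = -1; p(7) = 14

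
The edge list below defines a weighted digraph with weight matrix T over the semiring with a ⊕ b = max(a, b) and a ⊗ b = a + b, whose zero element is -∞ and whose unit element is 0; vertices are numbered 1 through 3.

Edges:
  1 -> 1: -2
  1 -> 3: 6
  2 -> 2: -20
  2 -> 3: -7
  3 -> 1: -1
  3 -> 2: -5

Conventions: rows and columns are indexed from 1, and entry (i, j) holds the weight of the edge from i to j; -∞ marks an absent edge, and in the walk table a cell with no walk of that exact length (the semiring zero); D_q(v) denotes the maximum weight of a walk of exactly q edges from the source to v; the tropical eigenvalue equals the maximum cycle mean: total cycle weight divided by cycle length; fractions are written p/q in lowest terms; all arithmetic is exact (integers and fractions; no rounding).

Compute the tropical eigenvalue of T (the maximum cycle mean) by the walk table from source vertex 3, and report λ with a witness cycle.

q=0: [-∞, -∞, 0]
q=1: [-1, -5, -∞]
q=2: [-3, -25, 5]
q=3: [4, 0, 3]
Optimal cycle mean attained by: cycle 1->3->1, total 6 + (-1), length 2.
Answer: λ = 5/2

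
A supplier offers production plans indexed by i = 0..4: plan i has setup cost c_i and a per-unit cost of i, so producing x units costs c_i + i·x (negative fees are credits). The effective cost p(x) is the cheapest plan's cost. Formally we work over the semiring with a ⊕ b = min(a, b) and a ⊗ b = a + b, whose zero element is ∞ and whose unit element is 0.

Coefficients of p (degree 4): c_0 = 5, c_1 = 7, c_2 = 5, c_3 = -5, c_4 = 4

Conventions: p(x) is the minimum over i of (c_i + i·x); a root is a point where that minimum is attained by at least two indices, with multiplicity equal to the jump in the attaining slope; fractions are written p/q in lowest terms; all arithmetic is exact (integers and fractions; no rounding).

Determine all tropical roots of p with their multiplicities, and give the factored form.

hull edge (i=0, c=5) to (i=3, c=-5): slope -10/3, span 3
hull edge (i=3, c=-5) to (i=4, c=4): slope 9, span 1
Factored form: p(x) = 4 ⊗ (x ⊕ (-9)) ⊗ (x ⊕ 10/3) ⊗ (x ⊕ 10/3) ⊗ (x ⊕ 10/3)
Answer: roots = -9 (mult 1), 10/3 (mult 3)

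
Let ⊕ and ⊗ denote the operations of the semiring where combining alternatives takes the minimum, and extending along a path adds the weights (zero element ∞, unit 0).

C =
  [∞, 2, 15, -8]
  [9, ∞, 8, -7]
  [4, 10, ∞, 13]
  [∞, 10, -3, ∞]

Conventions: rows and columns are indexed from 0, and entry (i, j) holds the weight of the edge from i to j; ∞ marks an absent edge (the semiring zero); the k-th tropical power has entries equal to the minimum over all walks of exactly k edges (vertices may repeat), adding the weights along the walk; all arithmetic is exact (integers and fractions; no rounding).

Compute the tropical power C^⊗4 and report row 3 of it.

C^⊗2:
  [11, 2, -11, -5]
  [12, 3, -10, 1]
  [19, 6, 10, -4]
  [1, 7, 18, 3]
C^⊗3:
  [-7, -1, -8, -5]
  [-6, 0, -2, -4]
  [14, 6, -7, -1]
  [16, 3, 0, -7]
C^⊗4:
  [-4, -5, -8, -15]
  [2, -4, -7, -14]
  [-3, 3, -4, -1]
  [4, 3, -10, -4]
Answer: row 3 of C^⊗4 = [4, 3, -10, -4]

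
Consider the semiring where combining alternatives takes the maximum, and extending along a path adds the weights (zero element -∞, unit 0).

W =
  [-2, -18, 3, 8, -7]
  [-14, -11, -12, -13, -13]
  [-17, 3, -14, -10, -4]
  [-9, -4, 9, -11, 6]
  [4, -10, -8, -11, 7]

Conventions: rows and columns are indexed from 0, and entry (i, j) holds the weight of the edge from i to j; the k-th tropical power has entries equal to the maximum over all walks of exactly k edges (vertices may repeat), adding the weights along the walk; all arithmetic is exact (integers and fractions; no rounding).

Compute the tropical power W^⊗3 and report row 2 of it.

W^⊗2:
  [-1, 6, 17, 6, 14]
  [-9, -9, -4, -6, -6]
  [0, -8, -1, -9, 3]
  [10, 12, -2, -1, 13]
  [11, -3, 7, 12, 14]
W^⊗3:
  [18, 20, 15, 7, 21]
  [-2, -1, 3, -1, 1]
  [7, 2, 3, 8, 10]
  [17, 3, 13, 18, 20]
  [18, 10, 21, 19, 21]
Answer: row 2 of W^⊗3 = [7, 2, 3, 8, 10]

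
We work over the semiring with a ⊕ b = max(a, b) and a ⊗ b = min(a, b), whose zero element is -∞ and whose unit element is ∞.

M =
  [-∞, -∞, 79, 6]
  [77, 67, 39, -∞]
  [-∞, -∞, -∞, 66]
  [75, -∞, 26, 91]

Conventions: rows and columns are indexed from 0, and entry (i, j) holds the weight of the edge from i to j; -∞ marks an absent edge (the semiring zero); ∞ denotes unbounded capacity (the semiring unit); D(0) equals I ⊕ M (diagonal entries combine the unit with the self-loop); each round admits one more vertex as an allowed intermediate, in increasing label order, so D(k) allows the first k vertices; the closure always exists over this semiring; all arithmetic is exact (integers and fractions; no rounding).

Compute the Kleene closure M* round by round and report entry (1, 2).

D(0):
  [∞, -∞, 79, 6]
  [77, ∞, 39, -∞]
  [-∞, -∞, ∞, 66]
  [75, -∞, 26, ∞]
D(1):
  [∞, -∞, 79, 6]
  [77, ∞, 77, 6]
  [-∞, -∞, ∞, 66]
  [75, -∞, 75, ∞]
D(2):
  [∞, -∞, 79, 6]
  [77, ∞, 77, 6]
  [-∞, -∞, ∞, 66]
  [75, -∞, 75, ∞]
D(3):
  [∞, -∞, 79, 66]
  [77, ∞, 77, 66]
  [-∞, -∞, ∞, 66]
  [75, -∞, 75, ∞]
D(4):
  [∞, -∞, 79, 66]
  [77, ∞, 77, 66]
  [66, -∞, ∞, 66]
  [75, -∞, 75, ∞]
Answer: M*[1][2] = 77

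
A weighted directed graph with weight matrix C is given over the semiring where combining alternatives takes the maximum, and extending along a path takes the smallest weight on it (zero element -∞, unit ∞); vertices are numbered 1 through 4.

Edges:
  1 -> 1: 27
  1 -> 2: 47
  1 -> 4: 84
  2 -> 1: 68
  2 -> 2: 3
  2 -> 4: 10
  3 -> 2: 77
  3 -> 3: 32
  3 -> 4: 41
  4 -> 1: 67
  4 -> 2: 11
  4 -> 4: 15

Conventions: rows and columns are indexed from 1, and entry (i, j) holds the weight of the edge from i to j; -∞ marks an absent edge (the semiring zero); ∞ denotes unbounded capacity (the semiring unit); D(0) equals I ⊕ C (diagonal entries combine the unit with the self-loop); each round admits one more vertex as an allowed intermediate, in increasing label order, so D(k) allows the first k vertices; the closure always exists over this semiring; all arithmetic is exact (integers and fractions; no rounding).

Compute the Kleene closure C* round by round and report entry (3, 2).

D(0):
  [∞, 47, -∞, 84]
  [68, ∞, -∞, 10]
  [-∞, 77, ∞, 41]
  [67, 11, -∞, ∞]
D(1):
  [∞, 47, -∞, 84]
  [68, ∞, -∞, 68]
  [-∞, 77, ∞, 41]
  [67, 47, -∞, ∞]
D(2):
  [∞, 47, -∞, 84]
  [68, ∞, -∞, 68]
  [68, 77, ∞, 68]
  [67, 47, -∞, ∞]
D(3):
  [∞, 47, -∞, 84]
  [68, ∞, -∞, 68]
  [68, 77, ∞, 68]
  [67, 47, -∞, ∞]
D(4):
  [∞, 47, -∞, 84]
  [68, ∞, -∞, 68]
  [68, 77, ∞, 68]
  [67, 47, -∞, ∞]
Answer: C*[3][2] = 77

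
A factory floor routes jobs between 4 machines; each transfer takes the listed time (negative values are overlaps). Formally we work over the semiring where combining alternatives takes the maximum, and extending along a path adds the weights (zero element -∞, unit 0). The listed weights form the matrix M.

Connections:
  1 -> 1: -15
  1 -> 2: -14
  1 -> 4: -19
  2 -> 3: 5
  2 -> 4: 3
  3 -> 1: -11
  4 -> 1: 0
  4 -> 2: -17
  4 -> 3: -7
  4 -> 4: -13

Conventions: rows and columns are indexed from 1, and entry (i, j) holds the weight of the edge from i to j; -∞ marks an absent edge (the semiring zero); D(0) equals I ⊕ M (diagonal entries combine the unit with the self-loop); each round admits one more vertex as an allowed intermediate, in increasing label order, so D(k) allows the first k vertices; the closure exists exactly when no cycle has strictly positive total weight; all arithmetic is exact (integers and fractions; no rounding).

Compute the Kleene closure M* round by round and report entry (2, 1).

D(0):
  [0, -14, -∞, -19]
  [-∞, 0, 5, 3]
  [-11, -∞, 0, -∞]
  [0, -17, -7, 0]
D(1):
  [0, -14, -∞, -19]
  [-∞, 0, 5, 3]
  [-11, -25, 0, -30]
  [0, -14, -7, 0]
D(2):
  [0, -14, -9, -11]
  [-∞, 0, 5, 3]
  [-11, -25, 0, -22]
  [0, -14, -7, 0]
D(3):
  [0, -14, -9, -11]
  [-6, 0, 5, 3]
  [-11, -25, 0, -22]
  [0, -14, -7, 0]
D(4):
  [0, -14, -9, -11]
  [3, 0, 5, 3]
  [-11, -25, 0, -22]
  [0, -14, -7, 0]
Answer: M*[2][1] = 3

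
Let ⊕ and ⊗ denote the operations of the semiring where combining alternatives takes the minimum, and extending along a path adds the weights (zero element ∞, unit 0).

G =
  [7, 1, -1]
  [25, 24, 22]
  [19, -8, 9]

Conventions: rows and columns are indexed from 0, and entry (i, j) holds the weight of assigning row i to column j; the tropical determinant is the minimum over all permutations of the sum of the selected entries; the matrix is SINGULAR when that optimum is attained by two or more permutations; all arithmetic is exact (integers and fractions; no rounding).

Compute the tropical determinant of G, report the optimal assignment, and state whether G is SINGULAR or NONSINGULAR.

σ = (0, 1, 2): 7 + 24 + 9 = 40
σ = (0, 2, 1): 7 + 22 + (-8) = 21
σ = (1, 0, 2): 1 + 25 + 9 = 35
σ = (1, 2, 0): 1 + 22 + 19 = 42
σ = (2, 0, 1): (-1) + 25 + (-8) = 16
σ = (2, 1, 0): (-1) + 24 + 19 = 42
Optimal value attained by: σ = (2, 0, 1).
Answer: det⊕(G) = 16; verdict: NONSINGULAR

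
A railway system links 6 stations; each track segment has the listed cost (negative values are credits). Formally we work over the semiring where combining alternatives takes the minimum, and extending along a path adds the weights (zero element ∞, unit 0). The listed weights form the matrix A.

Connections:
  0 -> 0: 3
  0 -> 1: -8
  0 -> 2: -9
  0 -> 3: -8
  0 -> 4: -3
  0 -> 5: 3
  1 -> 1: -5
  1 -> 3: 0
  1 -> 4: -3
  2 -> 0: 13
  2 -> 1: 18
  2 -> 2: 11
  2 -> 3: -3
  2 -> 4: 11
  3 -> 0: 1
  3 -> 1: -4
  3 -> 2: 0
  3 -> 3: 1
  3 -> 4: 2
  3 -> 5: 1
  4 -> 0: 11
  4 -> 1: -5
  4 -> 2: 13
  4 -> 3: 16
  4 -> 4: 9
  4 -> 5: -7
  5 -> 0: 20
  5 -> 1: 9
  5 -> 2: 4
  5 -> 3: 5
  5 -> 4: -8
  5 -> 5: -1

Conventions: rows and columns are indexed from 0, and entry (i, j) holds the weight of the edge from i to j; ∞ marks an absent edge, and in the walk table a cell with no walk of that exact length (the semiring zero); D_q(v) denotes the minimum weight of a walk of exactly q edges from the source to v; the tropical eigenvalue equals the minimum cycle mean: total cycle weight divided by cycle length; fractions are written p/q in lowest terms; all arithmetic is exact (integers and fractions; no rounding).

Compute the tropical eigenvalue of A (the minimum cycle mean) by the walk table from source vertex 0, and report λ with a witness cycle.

q=0: [0, ∞, ∞, ∞, ∞, ∞]
q=1: [3, -8, -9, -8, -3, 3]
q=2: [-7, -13, -8, -12, -11, -10]
q=3: [-11, -18, -16, -15, -18, -18]
q=4: [-14, -23, -20, -19, -26, -25]
q=5: [-18, -31, -23, -23, -33, -33]
q=6: [-22, -38, -29, -31, -41, -40]
Optimal cycle mean attained by: cycle 4->5->4, total (-7) + (-8), length 2.
Answer: λ = -15/2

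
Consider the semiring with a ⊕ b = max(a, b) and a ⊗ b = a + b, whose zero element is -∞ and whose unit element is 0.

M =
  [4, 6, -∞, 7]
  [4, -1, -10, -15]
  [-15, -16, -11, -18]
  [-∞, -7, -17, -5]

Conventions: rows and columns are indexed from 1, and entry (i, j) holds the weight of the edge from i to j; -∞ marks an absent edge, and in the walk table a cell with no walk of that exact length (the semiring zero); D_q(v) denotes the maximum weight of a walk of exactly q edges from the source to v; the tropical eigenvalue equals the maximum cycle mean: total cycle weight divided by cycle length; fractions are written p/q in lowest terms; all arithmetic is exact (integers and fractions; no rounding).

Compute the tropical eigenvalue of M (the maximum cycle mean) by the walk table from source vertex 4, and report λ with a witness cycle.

q=0: [-∞, -∞, -∞, 0]
q=1: [-∞, -7, -17, -5]
q=2: [-3, -8, -17, -10]
q=3: [1, 3, -18, 4]
q=4: [7, 7, -7, 8]
Optimal cycle mean attained by: cycle 1->2->1, total 6 + 4, length 2.
Answer: λ = 5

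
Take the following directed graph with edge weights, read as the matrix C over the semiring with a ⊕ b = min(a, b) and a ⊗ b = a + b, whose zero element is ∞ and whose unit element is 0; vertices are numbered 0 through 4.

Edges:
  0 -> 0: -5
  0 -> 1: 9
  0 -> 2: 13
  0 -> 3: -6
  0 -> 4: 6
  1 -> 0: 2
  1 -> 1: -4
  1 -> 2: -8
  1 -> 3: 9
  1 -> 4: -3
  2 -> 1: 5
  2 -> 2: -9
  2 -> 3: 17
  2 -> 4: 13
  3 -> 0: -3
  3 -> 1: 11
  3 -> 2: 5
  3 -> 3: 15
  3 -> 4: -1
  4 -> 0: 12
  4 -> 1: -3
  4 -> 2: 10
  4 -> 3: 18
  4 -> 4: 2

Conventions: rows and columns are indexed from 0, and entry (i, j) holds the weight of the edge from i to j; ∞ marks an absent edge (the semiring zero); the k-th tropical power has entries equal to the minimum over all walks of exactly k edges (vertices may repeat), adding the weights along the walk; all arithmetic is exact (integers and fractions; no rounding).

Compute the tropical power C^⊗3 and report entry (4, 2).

C^⊗2:
  [-10, 3, -1, -11, -7]
  [-3, -8, -17, -4, -7]
  [7, -4, -18, 8, 2]
  [-8, -4, -4, -9, 1]
  [-1, -7, -11, 6, -6]
C^⊗3:
  [-15, -10, -10, -16, -12]
  [-8, -12, -26, -9, -11]
  [-2, -13, -27, -1, -7]
  [-13, -8, -13, -14, -10]
  [-6, -11, -20, -7, -10]
Key observation: the optimum is the walk 4->1->2->2, with weight (-3) + (-8) + (-9) = -20.
Optimal value attained by: walk 4->1->2->2.
Answer: (C^⊗3)[4][2] = -20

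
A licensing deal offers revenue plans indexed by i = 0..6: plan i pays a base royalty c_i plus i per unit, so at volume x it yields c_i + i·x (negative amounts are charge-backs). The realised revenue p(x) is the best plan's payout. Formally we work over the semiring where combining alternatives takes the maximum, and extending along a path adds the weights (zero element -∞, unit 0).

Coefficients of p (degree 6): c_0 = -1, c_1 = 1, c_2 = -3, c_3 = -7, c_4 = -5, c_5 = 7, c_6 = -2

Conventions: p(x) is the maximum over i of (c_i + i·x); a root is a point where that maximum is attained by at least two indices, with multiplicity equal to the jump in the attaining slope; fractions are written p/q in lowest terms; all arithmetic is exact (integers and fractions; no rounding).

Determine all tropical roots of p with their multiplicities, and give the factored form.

hull edge (i=0, c=-1) to (i=1, c=1): slope 2, span 1
hull edge (i=1, c=1) to (i=5, c=7): slope 3/2, span 4
hull edge (i=5, c=7) to (i=6, c=-2): slope -9, span 1
Factored form: p(x) = -2 ⊗ (x ⊕ (-2)) ⊗ (x ⊕ (-3/2)) ⊗ (x ⊕ (-3/2)) ⊗ (x ⊕ (-3/2)) ⊗ (x ⊕ (-3/2)) ⊗ (x ⊕ 9)
Answer: roots = -2 (mult 1), -3/2 (mult 4), 9 (mult 1)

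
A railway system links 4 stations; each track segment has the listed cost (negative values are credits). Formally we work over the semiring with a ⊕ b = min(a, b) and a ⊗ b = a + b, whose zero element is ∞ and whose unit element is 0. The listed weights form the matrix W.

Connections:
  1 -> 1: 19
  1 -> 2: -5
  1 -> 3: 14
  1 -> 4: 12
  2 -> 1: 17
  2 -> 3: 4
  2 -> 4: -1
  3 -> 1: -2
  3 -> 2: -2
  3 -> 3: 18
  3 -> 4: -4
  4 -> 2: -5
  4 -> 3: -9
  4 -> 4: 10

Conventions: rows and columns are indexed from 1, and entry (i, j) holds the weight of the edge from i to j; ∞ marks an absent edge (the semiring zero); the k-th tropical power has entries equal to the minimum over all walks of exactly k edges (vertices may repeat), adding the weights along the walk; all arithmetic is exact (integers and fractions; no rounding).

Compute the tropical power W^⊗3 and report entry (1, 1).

W^⊗2:
  [12, 7, -1, -6]
  [2, -6, -10, 0]
  [15, -9, -13, -3]
  [-11, -11, -1, -13]
W^⊗3:
  [-3, -11, -15, -5]
  [-12, -12, -9, -14]
  [-15, -15, -12, -17]
  [-3, -18, -22, -12]
Key observation: the optimum is the walk 1->2->3->1, with weight (-5) + 4 + (-2) = -3.
Optimal value attained by: walk 1->2->3->1.
Answer: (W^⊗3)[1][1] = -3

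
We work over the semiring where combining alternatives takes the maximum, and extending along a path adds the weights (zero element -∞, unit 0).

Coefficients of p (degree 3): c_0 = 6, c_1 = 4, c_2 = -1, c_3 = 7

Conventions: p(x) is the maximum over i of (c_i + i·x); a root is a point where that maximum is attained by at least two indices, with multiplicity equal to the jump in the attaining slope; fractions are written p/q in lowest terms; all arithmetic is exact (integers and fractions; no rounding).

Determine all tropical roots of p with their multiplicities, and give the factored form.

hull edge (i=0, c=6) to (i=3, c=7): slope 1/3, span 3
Factored form: p(x) = 7 ⊗ (x ⊕ (-1/3)) ⊗ (x ⊕ (-1/3)) ⊗ (x ⊕ (-1/3))
Answer: roots = -1/3 (mult 3)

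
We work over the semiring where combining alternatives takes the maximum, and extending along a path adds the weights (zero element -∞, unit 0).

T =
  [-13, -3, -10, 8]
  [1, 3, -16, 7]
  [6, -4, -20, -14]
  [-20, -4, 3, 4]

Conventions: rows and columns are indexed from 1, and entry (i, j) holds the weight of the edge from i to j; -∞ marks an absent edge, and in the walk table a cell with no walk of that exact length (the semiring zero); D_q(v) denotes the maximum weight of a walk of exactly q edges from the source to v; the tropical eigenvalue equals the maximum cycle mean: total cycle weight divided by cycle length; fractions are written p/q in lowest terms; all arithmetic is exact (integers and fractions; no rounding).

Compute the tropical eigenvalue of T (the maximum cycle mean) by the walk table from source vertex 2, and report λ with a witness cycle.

q=0: [-∞, 0, -∞, -∞]
q=1: [1, 3, -16, 7]
q=2: [4, 6, 10, 11]
q=3: [16, 9, 14, 15]
q=4: [20, 13, 18, 24]
Optimal cycle mean attained by: cycle 1->4->3->1, total 8 + 3 + 6, length 3.
Answer: λ = 17/3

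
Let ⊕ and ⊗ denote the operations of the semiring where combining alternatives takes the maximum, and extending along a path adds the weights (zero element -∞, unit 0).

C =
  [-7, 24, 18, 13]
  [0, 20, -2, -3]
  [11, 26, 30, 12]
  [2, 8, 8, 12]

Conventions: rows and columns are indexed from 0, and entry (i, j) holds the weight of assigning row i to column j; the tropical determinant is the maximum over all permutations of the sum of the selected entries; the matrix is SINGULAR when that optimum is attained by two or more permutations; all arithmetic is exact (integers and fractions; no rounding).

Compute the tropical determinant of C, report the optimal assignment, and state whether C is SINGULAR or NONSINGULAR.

σ = (0, 1, 2, 3): (-7) + 20 + 30 + 12 = 55
σ = (0, 1, 3, 2): (-7) + 20 + 12 + 8 = 33
σ = (0, 2, 1, 3): (-7) + (-2) + 26 + 12 = 29
σ = (0, 2, 3, 1): (-7) + (-2) + 12 + 8 = 11
σ = (0, 3, 1, 2): (-7) + (-3) + 26 + 8 = 24
σ = (0, 3, 2, 1): (-7) + (-3) + 30 + 8 = 28
σ = (1, 0, 2, 3): 24 + 0 + 30 + 12 = 66
σ = (1, 0, 3, 2): 24 + 0 + 12 + 8 = 44
σ = (1, 2, 0, 3): 24 + (-2) + 11 + 12 = 45
σ = (1, 2, 3, 0): 24 + (-2) + 12 + 2 = 36
σ = (1, 3, 0, 2): 24 + (-3) + 11 + 8 = 40
σ = (1, 3, 2, 0): 24 + (-3) + 30 + 2 = 53
σ = (2, 0, 1, 3): 18 + 0 + 26 + 12 = 56
σ = (2, 0, 3, 1): 18 + 0 + 12 + 8 = 38
σ = (2, 1, 0, 3): 18 + 20 + 11 + 12 = 61
σ = (2, 1, 3, 0): 18 + 20 + 12 + 2 = 52
σ = (2, 3, 0, 1): 18 + (-3) + 11 + 8 = 34
σ = (2, 3, 1, 0): 18 + (-3) + 26 + 2 = 43
σ = (3, 0, 1, 2): 13 + 0 + 26 + 8 = 47
σ = (3, 0, 2, 1): 13 + 0 + 30 + 8 = 51
σ = (3, 1, 0, 2): 13 + 20 + 11 + 8 = 52
σ = (3, 1, 2, 0): 13 + 20 + 30 + 2 = 65
σ = (3, 2, 0, 1): 13 + (-2) + 11 + 8 = 30
σ = (3, 2, 1, 0): 13 + (-2) + 26 + 2 = 39
Optimal value attained by: σ = (1, 0, 2, 3).
Answer: det⊕(C) = 66; verdict: NONSINGULAR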